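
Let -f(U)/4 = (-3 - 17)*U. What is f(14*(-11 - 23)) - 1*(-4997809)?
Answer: 4959729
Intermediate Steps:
f(U) = 80*U (f(U) = -4*(-3 - 17)*U = -(-80)*U = 80*U)
f(14*(-11 - 23)) - 1*(-4997809) = 80*(14*(-11 - 23)) - 1*(-4997809) = 80*(14*(-34)) + 4997809 = 80*(-476) + 4997809 = -38080 + 4997809 = 4959729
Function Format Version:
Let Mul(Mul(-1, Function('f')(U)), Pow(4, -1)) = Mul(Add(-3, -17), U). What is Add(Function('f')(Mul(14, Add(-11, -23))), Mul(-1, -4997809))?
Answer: 4959729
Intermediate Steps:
Function('f')(U) = Mul(80, U) (Function('f')(U) = Mul(-4, Mul(Add(-3, -17), U)) = Mul(-4, Mul(-20, U)) = Mul(80, U))
Add(Function('f')(Mul(14, Add(-11, -23))), Mul(-1, -4997809)) = Add(Mul(80, Mul(14, Add(-11, -23))), Mul(-1, -4997809)) = Add(Mul(80, Mul(14, -34)), 4997809) = Add(Mul(80, -476), 4997809) = Add(-38080, 4997809) = 4959729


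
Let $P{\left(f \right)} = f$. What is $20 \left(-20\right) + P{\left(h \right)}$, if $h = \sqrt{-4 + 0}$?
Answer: $-400 + 2 i \approx -400.0 + 2.0 i$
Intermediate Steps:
$h = 2 i$ ($h = \sqrt{-4} = 2 i \approx 2.0 i$)
$20 \left(-20\right) + P{\left(h \right)} = 20 \left(-20\right) + 2 i = -400 + 2 i$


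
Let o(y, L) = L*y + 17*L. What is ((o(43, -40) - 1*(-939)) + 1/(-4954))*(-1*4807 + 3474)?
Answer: 9647980735/4954 ≈ 1.9475e+6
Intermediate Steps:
o(y, L) = 17*L + L*y
((o(43, -40) - 1*(-939)) + 1/(-4954))*(-1*4807 + 3474) = ((-40*(17 + 43) - 1*(-939)) + 1/(-4954))*(-1*4807 + 3474) = ((-40*60 + 939) - 1/4954)*(-4807 + 3474) = ((-2400 + 939) - 1/4954)*(-1333) = (-1461 - 1/4954)*(-1333) = -7237795/4954*(-1333) = 9647980735/4954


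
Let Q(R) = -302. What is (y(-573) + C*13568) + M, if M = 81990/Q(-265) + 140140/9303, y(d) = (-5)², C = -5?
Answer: -13660505720/200679 ≈ -68071.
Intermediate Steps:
y(d) = 25
M = -51459335/200679 (M = 81990/(-302) + 140140/9303 = 81990*(-1/302) + 140140*(1/9303) = -40995/151 + 20020/1329 = -51459335/200679 ≈ -256.43)
(y(-573) + C*13568) + M = (25 - 5*13568) - 51459335/200679 = (25 - 67840) - 51459335/200679 = -67815 - 51459335/200679 = -13660505720/200679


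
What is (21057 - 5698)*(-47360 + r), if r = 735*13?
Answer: -580646995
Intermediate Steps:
r = 9555
(21057 - 5698)*(-47360 + r) = (21057 - 5698)*(-47360 + 9555) = 15359*(-37805) = -580646995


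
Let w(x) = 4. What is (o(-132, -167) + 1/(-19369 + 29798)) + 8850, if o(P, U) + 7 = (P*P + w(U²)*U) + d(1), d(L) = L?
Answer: 266982401/10429 ≈ 25600.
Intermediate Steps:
o(P, U) = -6 + P² + 4*U (o(P, U) = -7 + ((P*P + 4*U) + 1) = -7 + ((P² + 4*U) + 1) = -7 + (1 + P² + 4*U) = -6 + P² + 4*U)
(o(-132, -167) + 1/(-19369 + 29798)) + 8850 = ((-6 + (-132)² + 4*(-167)) + 1/(-19369 + 29798)) + 8850 = ((-6 + 17424 - 668) + 1/10429) + 8850 = (16750 + 1/10429) + 8850 = 174685751/10429 + 8850 = 266982401/10429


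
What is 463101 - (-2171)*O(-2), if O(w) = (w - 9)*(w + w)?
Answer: 558625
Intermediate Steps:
O(w) = 2*w*(-9 + w) (O(w) = (-9 + w)*(2*w) = 2*w*(-9 + w))
463101 - (-2171)*O(-2) = 463101 - (-2171)*2*(-2)*(-9 - 2) = 463101 - (-2171)*2*(-2)*(-11) = 463101 - (-2171)*44 = 463101 - 1*(-95524) = 463101 + 95524 = 558625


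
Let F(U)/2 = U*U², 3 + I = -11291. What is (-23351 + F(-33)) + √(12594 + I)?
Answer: -95225 + 10*√13 ≈ -95189.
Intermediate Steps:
I = -11294 (I = -3 - 11291 = -11294)
F(U) = 2*U³ (F(U) = 2*(U*U²) = 2*U³)
(-23351 + F(-33)) + √(12594 + I) = (-23351 + 2*(-33)³) + √(12594 - 11294) = (-23351 + 2*(-35937)) + √1300 = (-23351 - 71874) + 10*√13 = -95225 + 10*√13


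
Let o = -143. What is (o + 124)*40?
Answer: -760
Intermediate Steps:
(o + 124)*40 = (-143 + 124)*40 = -19*40 = -760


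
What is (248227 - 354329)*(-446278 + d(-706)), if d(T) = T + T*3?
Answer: 47650620404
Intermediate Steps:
d(T) = 4*T (d(T) = T + 3*T = 4*T)
(248227 - 354329)*(-446278 + d(-706)) = (248227 - 354329)*(-446278 + 4*(-706)) = -106102*(-446278 - 2824) = -106102*(-449102) = 47650620404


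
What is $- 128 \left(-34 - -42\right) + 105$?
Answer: $-919$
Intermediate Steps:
$- 128 \left(-34 - -42\right) + 105 = - 128 \left(-34 + 42\right) + 105 = \left(-128\right) 8 + 105 = -1024 + 105 = -919$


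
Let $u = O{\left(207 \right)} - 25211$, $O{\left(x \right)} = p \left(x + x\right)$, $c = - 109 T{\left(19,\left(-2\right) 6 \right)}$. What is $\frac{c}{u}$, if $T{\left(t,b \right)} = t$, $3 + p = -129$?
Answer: $\frac{2071}{79859} \approx 0.025933$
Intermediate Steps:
$p = -132$ ($p = -3 - 129 = -132$)
$c = -2071$ ($c = \left(-109\right) 19 = -2071$)
$O{\left(x \right)} = - 264 x$ ($O{\left(x \right)} = - 132 \left(x + x\right) = - 132 \cdot 2 x = - 264 x$)
$u = -79859$ ($u = \left(-264\right) 207 - 25211 = -54648 - 25211 = -79859$)
$\frac{c}{u} = - \frac{2071}{-79859} = \left(-2071\right) \left(- \frac{1}{79859}\right) = \frac{2071}{79859}$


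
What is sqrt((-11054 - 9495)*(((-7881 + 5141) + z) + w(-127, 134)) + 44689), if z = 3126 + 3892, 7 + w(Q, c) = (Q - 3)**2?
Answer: I*sqrt(434998190) ≈ 20857.0*I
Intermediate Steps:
w(Q, c) = -7 + (-3 + Q)**2 (w(Q, c) = -7 + (Q - 3)**2 = -7 + (-3 + Q)**2)
z = 7018
sqrt((-11054 - 9495)*(((-7881 + 5141) + z) + w(-127, 134)) + 44689) = sqrt((-11054 - 9495)*(((-7881 + 5141) + 7018) + (-7 + (-3 - 127)**2)) + 44689) = sqrt(-20549*((-2740 + 7018) + (-7 + (-130)**2)) + 44689) = sqrt(-20549*(4278 + (-7 + 16900)) + 44689) = sqrt(-20549*(4278 + 16893) + 44689) = sqrt(-20549*21171 + 44689) = sqrt(-435042879 + 44689) = sqrt(-434998190) = I*sqrt(434998190)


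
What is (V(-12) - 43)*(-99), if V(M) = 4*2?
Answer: 3465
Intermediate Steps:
V(M) = 8
(V(-12) - 43)*(-99) = (8 - 43)*(-99) = -35*(-99) = 3465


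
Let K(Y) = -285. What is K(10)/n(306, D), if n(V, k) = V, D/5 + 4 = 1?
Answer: -95/102 ≈ -0.93137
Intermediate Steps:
D = -15 (D = -20 + 5*1 = -20 + 5 = -15)
K(10)/n(306, D) = -285/306 = -285*1/306 = -95/102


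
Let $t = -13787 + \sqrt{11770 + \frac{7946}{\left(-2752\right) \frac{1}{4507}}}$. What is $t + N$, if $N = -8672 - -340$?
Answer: $-22119 + \frac{i \sqrt{147128026}}{344} \approx -22119.0 + 35.261 i$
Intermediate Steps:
$N = -8332$ ($N = -8672 + 340 = -8332$)
$t = -13787 + \frac{i \sqrt{147128026}}{344}$ ($t = -13787 + \sqrt{11770 + \frac{7946}{\left(-2752\right) \frac{1}{4507}}} = -13787 + \sqrt{11770 + \frac{7946}{- \frac{2752}{4507}}} = -13787 + \sqrt{11770 + 7946 \left(- \frac{4507}{2752}\right)} = -13787 + \sqrt{11770 - \frac{17906311}{1376}} = -13787 + \sqrt{- \frac{1710791}{1376}} = -13787 + \frac{i \sqrt{147128026}}{344} \approx -13787.0 + 35.261 i$)
$t + N = \left(-13787 + \frac{i \sqrt{147128026}}{344}\right) - 8332 = -22119 + \frac{i \sqrt{147128026}}{344}$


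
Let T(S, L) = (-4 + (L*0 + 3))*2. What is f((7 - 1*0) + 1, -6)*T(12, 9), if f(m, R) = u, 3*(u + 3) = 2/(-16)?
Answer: 73/12 ≈ 6.0833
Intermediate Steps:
T(S, L) = -2 (T(S, L) = (-4 + (0 + 3))*2 = (-4 + 3)*2 = -1*2 = -2)
u = -73/24 (u = -3 + (2/(-16))/3 = -3 + (2*(-1/16))/3 = -3 + (⅓)*(-⅛) = -3 - 1/24 = -73/24 ≈ -3.0417)
f(m, R) = -73/24
f((7 - 1*0) + 1, -6)*T(12, 9) = -73/24*(-2) = 73/12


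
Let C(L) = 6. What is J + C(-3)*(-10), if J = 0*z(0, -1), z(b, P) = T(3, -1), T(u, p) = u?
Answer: -60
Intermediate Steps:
z(b, P) = 3
J = 0 (J = 0*3 = 0)
J + C(-3)*(-10) = 0 + 6*(-10) = 0 - 60 = -60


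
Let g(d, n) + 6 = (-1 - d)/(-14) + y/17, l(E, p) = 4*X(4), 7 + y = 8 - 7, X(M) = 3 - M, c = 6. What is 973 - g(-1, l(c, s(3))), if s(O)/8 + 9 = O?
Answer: 16649/17 ≈ 979.35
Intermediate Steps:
s(O) = -72 + 8*O
y = -6 (y = -7 + (8 - 7) = -7 + 1 = -6)
l(E, p) = -4 (l(E, p) = 4*(3 - 1*4) = 4*(3 - 4) = 4*(-1) = -4)
g(d, n) = -1495/238 + d/14 (g(d, n) = -6 + ((-1 - d)/(-14) - 6/17) = -6 + ((-1 - d)*(-1/14) - 6*1/17) = -6 + ((1/14 + d/14) - 6/17) = -6 + (-67/238 + d/14) = -1495/238 + d/14)
973 - g(-1, l(c, s(3))) = 973 - (-1495/238 + (1/14)*(-1)) = 973 - (-1495/238 - 1/14) = 973 - 1*(-108/17) = 973 + 108/17 = 16649/17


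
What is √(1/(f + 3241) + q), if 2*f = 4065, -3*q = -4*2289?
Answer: √339502086962/10547 ≈ 55.245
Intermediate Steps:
q = 3052 (q = -(-4)*2289/3 = -⅓*(-9156) = 3052)
f = 4065/2 (f = (½)*4065 = 4065/2 ≈ 2032.5)
√(1/(f + 3241) + q) = √(1/(4065/2 + 3241) + 3052) = √(1/(10547/2) + 3052) = √(2/10547 + 3052) = √(32189446/10547) = √339502086962/10547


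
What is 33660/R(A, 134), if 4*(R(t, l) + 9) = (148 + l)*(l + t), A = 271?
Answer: 7480/6343 ≈ 1.1793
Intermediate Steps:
R(t, l) = -9 + (148 + l)*(l + t)/4 (R(t, l) = -9 + ((148 + l)*(l + t))/4 = -9 + (148 + l)*(l + t)/4)
33660/R(A, 134) = 33660/(-9 + 37*134 + 37*271 + (¼)*134² + (¼)*134*271) = 33660/(-9 + 4958 + 10027 + (¼)*17956 + 18157/2) = 33660/(-9 + 4958 + 10027 + 4489 + 18157/2) = 33660/(57087/2) = 33660*(2/57087) = 7480/6343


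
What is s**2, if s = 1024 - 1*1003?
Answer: 441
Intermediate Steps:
s = 21 (s = 1024 - 1003 = 21)
s**2 = 21**2 = 441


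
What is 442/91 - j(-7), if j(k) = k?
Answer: 83/7 ≈ 11.857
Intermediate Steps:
442/91 - j(-7) = 442/91 - 1*(-7) = 442*(1/91) + 7 = 34/7 + 7 = 83/7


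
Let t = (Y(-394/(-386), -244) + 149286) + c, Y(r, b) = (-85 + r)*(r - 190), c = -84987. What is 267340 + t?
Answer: 12944375495/37249 ≈ 3.4751e+5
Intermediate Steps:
Y(r, b) = (-190 + r)*(-85 + r) (Y(r, b) = (-85 + r)*(-190 + r) = (-190 + r)*(-85 + r))
t = 2986227835/37249 (t = ((16150 + (-394/(-386))² - (-108350)/(-386)) + 149286) - 84987 = ((16150 + (-394*(-1/386))² - (-108350)*(-1)/386) + 149286) - 84987 = ((16150 + (197/193)² - 275*197/193) + 149286) - 84987 = ((16150 + 38809/37249 - 54175/193) + 149286) - 84987 = (591154384/37249 + 149286) - 84987 = 6151908598/37249 - 84987 = 2986227835/37249 ≈ 80169.)
267340 + t = 267340 + 2986227835/37249 = 12944375495/37249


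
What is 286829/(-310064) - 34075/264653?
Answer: -86475586137/82059367792 ≈ -1.0538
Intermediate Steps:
286829/(-310064) - 34075/264653 = 286829*(-1/310064) - 34075*1/264653 = -286829/310064 - 34075/264653 = -86475586137/82059367792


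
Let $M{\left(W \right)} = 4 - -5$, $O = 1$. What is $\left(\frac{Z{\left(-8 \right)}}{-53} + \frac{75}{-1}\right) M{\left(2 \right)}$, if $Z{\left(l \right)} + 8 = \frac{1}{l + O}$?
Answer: $- \frac{249912}{371} \approx -673.62$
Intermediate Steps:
$M{\left(W \right)} = 9$ ($M{\left(W \right)} = 4 + 5 = 9$)
$Z{\left(l \right)} = -8 + \frac{1}{1 + l}$ ($Z{\left(l \right)} = -8 + \frac{1}{l + 1} = -8 + \frac{1}{1 + l}$)
$\left(\frac{Z{\left(-8 \right)}}{-53} + \frac{75}{-1}\right) M{\left(2 \right)} = \left(\frac{\frac{1}{1 - 8} \left(-7 - -64\right)}{-53} + \frac{75}{-1}\right) 9 = \left(\frac{-7 + 64}{-7} \left(- \frac{1}{53}\right) + 75 \left(-1\right)\right) 9 = \left(\left(- \frac{1}{7}\right) 57 \left(- \frac{1}{53}\right) - 75\right) 9 = \left(\left(- \frac{57}{7}\right) \left(- \frac{1}{53}\right) - 75\right) 9 = \left(\frac{57}{371} - 75\right) 9 = \left(- \frac{27768}{371}\right) 9 = - \frac{249912}{371}$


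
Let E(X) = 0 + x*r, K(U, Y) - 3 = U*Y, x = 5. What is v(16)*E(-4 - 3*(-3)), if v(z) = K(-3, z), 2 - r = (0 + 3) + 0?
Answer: 225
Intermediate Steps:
r = -1 (r = 2 - ((0 + 3) + 0) = 2 - (3 + 0) = 2 - 1*3 = 2 - 3 = -1)
K(U, Y) = 3 + U*Y
E(X) = -5 (E(X) = 0 + 5*(-1) = 0 - 5 = -5)
v(z) = 3 - 3*z
v(16)*E(-4 - 3*(-3)) = (3 - 3*16)*(-5) = (3 - 48)*(-5) = -45*(-5) = 225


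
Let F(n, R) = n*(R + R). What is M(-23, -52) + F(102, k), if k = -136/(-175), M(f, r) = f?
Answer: 23719/175 ≈ 135.54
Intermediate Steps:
k = 136/175 (k = -136*(-1/175) = 136/175 ≈ 0.77714)
F(n, R) = 2*R*n (F(n, R) = n*(2*R) = 2*R*n)
M(-23, -52) + F(102, k) = -23 + 2*(136/175)*102 = -23 + 27744/175 = 23719/175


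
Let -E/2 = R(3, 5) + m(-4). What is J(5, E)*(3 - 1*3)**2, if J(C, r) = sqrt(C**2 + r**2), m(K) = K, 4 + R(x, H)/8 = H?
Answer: 0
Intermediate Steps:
R(x, H) = -32 + 8*H
E = -8 (E = -2*((-32 + 8*5) - 4) = -2*((-32 + 40) - 4) = -2*(8 - 4) = -2*4 = -8)
J(5, E)*(3 - 1*3)**2 = sqrt(5**2 + (-8)**2)*(3 - 1*3)**2 = sqrt(25 + 64)*(3 - 3)**2 = sqrt(89)*0**2 = sqrt(89)*0 = 0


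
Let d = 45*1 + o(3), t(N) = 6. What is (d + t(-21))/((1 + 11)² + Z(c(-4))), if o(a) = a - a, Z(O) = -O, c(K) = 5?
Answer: 51/139 ≈ 0.36691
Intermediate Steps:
o(a) = 0
d = 45 (d = 45*1 + 0 = 45 + 0 = 45)
(d + t(-21))/((1 + 11)² + Z(c(-4))) = (45 + 6)/((1 + 11)² - 1*5) = 51/(12² - 5) = 51/(144 - 5) = 51/139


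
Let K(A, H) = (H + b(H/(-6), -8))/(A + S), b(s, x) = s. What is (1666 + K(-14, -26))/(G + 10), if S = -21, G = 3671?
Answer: 34999/77301 ≈ 0.45276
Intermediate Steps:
K(A, H) = 5*H/(6*(-21 + A)) (K(A, H) = (H + H/(-6))/(A - 21) = (H + H*(-⅙))/(-21 + A) = (H - H/6)/(-21 + A) = (5*H/6)/(-21 + A) = 5*H/(6*(-21 + A)))
(1666 + K(-14, -26))/(G + 10) = (1666 + (⅚)*(-26)/(-21 - 14))/(3671 + 10) = (1666 + (⅚)*(-26)/(-35))/3681 = (1666 + (⅚)*(-26)*(-1/35))*(1/3681) = (1666 + 13/21)*(1/3681) = (34999/21)*(1/3681) = 34999/77301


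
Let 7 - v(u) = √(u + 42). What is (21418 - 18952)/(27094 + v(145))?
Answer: 11138511/122410669 + 411*√187/122410669 ≈ 0.091039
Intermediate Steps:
v(u) = 7 - √(42 + u) (v(u) = 7 - √(u + 42) = 7 - √(42 + u))
(21418 - 18952)/(27094 + v(145)) = (21418 - 18952)/(27094 + (7 - √(42 + 145))) = 2466/(27094 + (7 - √187)) = 2466/(27101 - √187)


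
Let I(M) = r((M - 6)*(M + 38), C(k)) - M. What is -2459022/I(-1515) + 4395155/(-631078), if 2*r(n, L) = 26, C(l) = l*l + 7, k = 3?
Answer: -389637620639/241071796 ≈ -1616.3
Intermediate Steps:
C(l) = 7 + l² (C(l) = l² + 7 = 7 + l²)
r(n, L) = 13 (r(n, L) = (½)*26 = 13)
I(M) = 13 - M
-2459022/I(-1515) + 4395155/(-631078) = -2459022/(13 - 1*(-1515)) + 4395155/(-631078) = -2459022/(13 + 1515) + 4395155*(-1/631078) = -2459022/1528 - 4395155/631078 = -2459022*1/1528 - 4395155/631078 = -1229511/764 - 4395155/631078 = -389637620639/241071796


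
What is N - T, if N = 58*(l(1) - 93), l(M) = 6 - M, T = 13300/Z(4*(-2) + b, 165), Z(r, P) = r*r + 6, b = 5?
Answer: -17972/3 ≈ -5990.7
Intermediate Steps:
Z(r, P) = 6 + r**2 (Z(r, P) = r**2 + 6 = 6 + r**2)
T = 2660/3 (T = 13300/(6 + (4*(-2) + 5)**2) = 13300/(6 + (-8 + 5)**2) = 13300/(6 + (-3)**2) = 13300/(6 + 9) = 13300/15 = 13300*(1/15) = 2660/3 ≈ 886.67)
N = -5104 (N = 58*((6 - 1*1) - 93) = 58*((6 - 1) - 93) = 58*(5 - 93) = 58*(-88) = -5104)
N - T = -5104 - 1*2660/3 = -5104 - 2660/3 = -17972/3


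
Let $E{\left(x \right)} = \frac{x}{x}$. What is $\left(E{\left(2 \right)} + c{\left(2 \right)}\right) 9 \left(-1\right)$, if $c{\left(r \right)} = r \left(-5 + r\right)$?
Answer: $45$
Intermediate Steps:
$E{\left(x \right)} = 1$
$\left(E{\left(2 \right)} + c{\left(2 \right)}\right) 9 \left(-1\right) = \left(1 + 2 \left(-5 + 2\right)\right) 9 \left(-1\right) = \left(1 + 2 \left(-3\right)\right) 9 \left(-1\right) = \left(1 - 6\right) 9 \left(-1\right) = \left(-5\right) 9 \left(-1\right) = \left(-45\right) \left(-1\right) = 45$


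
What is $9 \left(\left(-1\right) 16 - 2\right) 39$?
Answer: $-6318$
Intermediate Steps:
$9 \left(\left(-1\right) 16 - 2\right) 39 = 9 \left(-16 - 2\right) 39 = 9 \left(-18\right) 39 = \left(-162\right) 39 = -6318$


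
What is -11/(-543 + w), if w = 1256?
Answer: -11/713 ≈ -0.015428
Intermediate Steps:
-11/(-543 + w) = -11/(-543 + 1256) = -11/713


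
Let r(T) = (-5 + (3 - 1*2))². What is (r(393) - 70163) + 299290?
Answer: 229143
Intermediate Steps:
r(T) = 16 (r(T) = (-5 + (3 - 2))² = (-5 + 1)² = (-4)² = 16)
(r(393) - 70163) + 299290 = (16 - 70163) + 299290 = -70147 + 299290 = 229143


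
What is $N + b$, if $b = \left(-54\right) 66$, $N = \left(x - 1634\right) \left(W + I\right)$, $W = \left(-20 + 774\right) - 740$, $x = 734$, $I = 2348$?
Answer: $-2129364$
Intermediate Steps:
$W = 14$ ($W = 754 - 740 = 14$)
$N = -2125800$ ($N = \left(734 - 1634\right) \left(14 + 2348\right) = \left(-900\right) 2362 = -2125800$)
$b = -3564$
$N + b = -2125800 - 3564 = -2129364$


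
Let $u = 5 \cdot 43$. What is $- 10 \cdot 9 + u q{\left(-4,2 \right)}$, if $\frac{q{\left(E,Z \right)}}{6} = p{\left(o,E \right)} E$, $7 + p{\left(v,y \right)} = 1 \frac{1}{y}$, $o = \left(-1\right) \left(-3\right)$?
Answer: $37320$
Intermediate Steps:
$o = 3$
$p{\left(v,y \right)} = -7 + \frac{1}{y}$ ($p{\left(v,y \right)} = -7 + 1 \frac{1}{y} = -7 + \frac{1}{y}$)
$u = 215$
$q{\left(E,Z \right)} = 6 E \left(-7 + \frac{1}{E}\right)$ ($q{\left(E,Z \right)} = 6 \left(-7 + \frac{1}{E}\right) E = 6 E \left(-7 + \frac{1}{E}\right)$)
$- 10 \cdot 9 + u q{\left(-4,2 \right)} = - 10 \cdot 9 + 215 \left(6 - -168\right) = \left(-1\right) 90 + 215 \left(6 + 168\right) = -90 + 215 \cdot 174 = -90 + 37410 = 37320$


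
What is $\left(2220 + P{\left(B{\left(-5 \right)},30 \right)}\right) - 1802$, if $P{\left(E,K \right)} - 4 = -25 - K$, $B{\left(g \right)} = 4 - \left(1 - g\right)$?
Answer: $367$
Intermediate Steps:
$B{\left(g \right)} = 3 + g$ ($B{\left(g \right)} = 4 + \left(-1 + g\right) = 3 + g$)
$P{\left(E,K \right)} = -21 - K$ ($P{\left(E,K \right)} = 4 - \left(25 + K\right) = -21 - K$)
$\left(2220 + P{\left(B{\left(-5 \right)},30 \right)}\right) - 1802 = \left(2220 - 51\right) - 1802 = 2169 - 1802 = 367$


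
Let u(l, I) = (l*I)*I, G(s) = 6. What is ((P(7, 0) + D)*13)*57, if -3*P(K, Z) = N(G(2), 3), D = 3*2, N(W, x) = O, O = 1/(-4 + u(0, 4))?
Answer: 18031/4 ≈ 4507.8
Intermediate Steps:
u(l, I) = l*I² (u(l, I) = (I*l)*I = l*I²)
O = -¼ (O = 1/(-4 + 0*4²) = 1/(-4 + 0*16) = 1/(-4 + 0) = 1/(-4) = -¼ ≈ -0.25000)
N(W, x) = -¼
D = 6
P(K, Z) = 1/12 (P(K, Z) = -⅓*(-¼) = 1/12)
((P(7, 0) + D)*13)*57 = ((1/12 + 6)*13)*57 = ((73/12)*13)*57 = (949/12)*57 = 18031/4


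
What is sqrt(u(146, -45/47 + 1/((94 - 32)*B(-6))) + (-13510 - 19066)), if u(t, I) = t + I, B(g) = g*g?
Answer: I*sqrt(9913827547282)/17484 ≈ 180.09*I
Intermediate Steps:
B(g) = g**2
u(t, I) = I + t
sqrt(u(146, -45/47 + 1/((94 - 32)*B(-6))) + (-13510 - 19066)) = sqrt(((-45/47 + 1/((94 - 32)*((-6)**2))) + 146) + (-13510 - 19066)) = sqrt(((-45*1/47 + 1/(62*36)) + 146) - 32576) = sqrt(((-45/47 + (1/62)*(1/36)) + 146) - 32576) = sqrt(((-45/47 + 1/2232) + 146) - 32576) = sqrt((-100393/104904 + 146) - 32576) = sqrt(15215591/104904 - 32576) = sqrt(-3402137113/104904) = I*sqrt(9913827547282)/17484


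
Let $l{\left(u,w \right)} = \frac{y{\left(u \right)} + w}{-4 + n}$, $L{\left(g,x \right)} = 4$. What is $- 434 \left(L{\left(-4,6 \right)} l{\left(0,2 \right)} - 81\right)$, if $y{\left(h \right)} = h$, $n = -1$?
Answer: $\frac{179242}{5} \approx 35848.0$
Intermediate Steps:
$l{\left(u,w \right)} = - \frac{u}{5} - \frac{w}{5}$ ($l{\left(u,w \right)} = \frac{u + w}{-4 - 1} = \frac{u + w}{-5} = \left(u + w\right) \left(- \frac{1}{5}\right) = - \frac{u}{5} - \frac{w}{5}$)
$- 434 \left(L{\left(-4,6 \right)} l{\left(0,2 \right)} - 81\right) = - 434 \left(4 \left(\left(- \frac{1}{5}\right) 0 - \frac{2}{5}\right) - 81\right) = - 434 \left(4 \left(0 - \frac{2}{5}\right) - 81\right) = - 434 \left(4 \left(- \frac{2}{5}\right) - 81\right) = - 434 \left(- \frac{8}{5} - 81\right) = \left(-434\right) \left(- \frac{413}{5}\right) = \frac{179242}{5}$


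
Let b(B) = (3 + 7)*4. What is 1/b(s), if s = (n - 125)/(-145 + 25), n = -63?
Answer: 1/40 ≈ 0.025000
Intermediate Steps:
s = 47/30 (s = (-63 - 125)/(-145 + 25) = -188/(-120) = -188*(-1/120) = 47/30 ≈ 1.5667)
b(B) = 40 (b(B) = 10*4 = 40)
1/b(s) = 1/40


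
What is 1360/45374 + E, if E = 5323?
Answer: 120763581/22687 ≈ 5323.0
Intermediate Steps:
1360/45374 + E = 1360/45374 + 5323 = 1360*(1/45374) + 5323 = 680/22687 + 5323 = 120763581/22687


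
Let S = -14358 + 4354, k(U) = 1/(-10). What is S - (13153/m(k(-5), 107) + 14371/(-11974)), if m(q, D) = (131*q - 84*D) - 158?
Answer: -10968601988055/1096710634 ≈ -10001.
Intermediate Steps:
k(U) = -1/10
m(q, D) = -158 - 84*D + 131*q (m(q, D) = (-84*D + 131*q) - 158 = -158 - 84*D + 131*q)
S = -10004
S - (13153/m(k(-5), 107) + 14371/(-11974)) = -10004 - (13153/(-158 - 84*107 + 131*(-1/10)) + 14371/(-11974)) = -10004 - (13153/(-158 - 8988 - 131/10) + 14371*(-1/11974)) = -10004 - (13153/(-91591/10) - 14371/11974) = -10004 - (13153*(-10/91591) - 14371/11974) = -10004 - (-131530/91591 - 14371/11974) = -10004 - 1*(-2891194481/1096710634) = -10004 + 2891194481/1096710634 = -10968601988055/1096710634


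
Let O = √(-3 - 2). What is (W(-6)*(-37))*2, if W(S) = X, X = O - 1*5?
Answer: 370 - 74*I*√5 ≈ 370.0 - 165.47*I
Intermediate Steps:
O = I*√5 (O = √(-5) = I*√5 ≈ 2.2361*I)
X = -5 + I*√5 (X = I*√5 - 1*5 = I*√5 - 5 = -5 + I*√5 ≈ -5.0 + 2.2361*I)
W(S) = -5 + I*√5
(W(-6)*(-37))*2 = ((-5 + I*√5)*(-37))*2 = (185 - 37*I*√5)*2 = 370 - 74*I*√5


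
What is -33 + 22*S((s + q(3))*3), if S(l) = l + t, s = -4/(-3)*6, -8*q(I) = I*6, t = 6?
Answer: 957/2 ≈ 478.50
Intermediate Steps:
q(I) = -3*I/4 (q(I) = -I*6/8 = -3*I/4)
s = 8 (s = -4*(-⅓)*6 = (4/3)*6 = 8)
S(l) = 6 + l (S(l) = l + 6 = 6 + l)
-33 + 22*S((s + q(3))*3) = -33 + 22*(6 + (8 - ¾*3)*3) = -33 + 22*(6 + (8 - 9/4)*3) = -33 + 22*(6 + (23/4)*3) = -33 + 22*(6 + 69/4) = -33 + 22*(93/4) = -33 + 1023/2 = 957/2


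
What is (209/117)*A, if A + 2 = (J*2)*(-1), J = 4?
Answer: -2090/117 ≈ -17.863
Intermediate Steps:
A = -10 (A = -2 + (4*2)*(-1) = -2 + 8*(-1) = -2 - 8 = -10)
(209/117)*A = (209/117)*(-10) = -2090/117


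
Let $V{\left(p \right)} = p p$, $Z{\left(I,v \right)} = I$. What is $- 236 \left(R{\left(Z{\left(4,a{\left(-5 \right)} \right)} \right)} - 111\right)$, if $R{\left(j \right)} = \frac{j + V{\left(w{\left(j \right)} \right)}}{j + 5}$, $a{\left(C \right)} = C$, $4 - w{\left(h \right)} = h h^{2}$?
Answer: $- \frac{614780}{9} \approx -68309.0$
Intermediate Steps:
$w{\left(h \right)} = 4 - h^{3}$ ($w{\left(h \right)} = 4 - h h^{2} = 4 - h^{3}$)
$V{\left(p \right)} = p^{2}$
$R{\left(j \right)} = \frac{j + \left(4 - j^{3}\right)^{2}}{5 + j}$ ($R{\left(j \right)} = \frac{j + \left(4 - j^{3}\right)^{2}}{j + 5} = \frac{j + \left(4 - j^{3}\right)^{2}}{5 + j}$)
$- 236 \left(R{\left(Z{\left(4,a{\left(-5 \right)} \right)} \right)} - 111\right) = - 236 \left(\frac{4 + \left(-4 + 4^{3}\right)^{2}}{5 + 4} - 111\right) = - 236 \left(\frac{4 + \left(-4 + 64\right)^{2}}{9} - 111\right) = - 236 \left(\frac{4 + 60^{2}}{9} - 111\right) = - 236 \left(\frac{4 + 3600}{9} - 111\right) = - 236 \left(\frac{1}{9} \cdot 3604 - 111\right) = - 236 \left(\frac{3604}{9} - 111\right) = \left(-236\right) \frac{2605}{9} = - \frac{614780}{9}$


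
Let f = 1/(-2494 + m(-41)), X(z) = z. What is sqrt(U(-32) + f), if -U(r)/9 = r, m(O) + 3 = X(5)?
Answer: sqrt(447123985)/1246 ≈ 16.971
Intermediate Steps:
m(O) = 2 (m(O) = -3 + 5 = 2)
U(r) = -9*r
f = -1/2492 (f = 1/(-2494 + 2) = 1/(-2492) = -1/2492 ≈ -0.00040128)
sqrt(U(-32) + f) = sqrt(-9*(-32) - 1/2492) = sqrt(288 - 1/2492) = sqrt(717695/2492) = sqrt(447123985)/1246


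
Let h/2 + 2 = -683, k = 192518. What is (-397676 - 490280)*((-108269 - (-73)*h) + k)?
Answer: 13995074516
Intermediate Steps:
h = -1370 (h = -4 + 2*(-683) = -4 - 1366 = -1370)
(-397676 - 490280)*((-108269 - (-73)*h) + k) = (-397676 - 490280)*((-108269 - (-73)*(-1370)) + 192518) = -887956*((-108269 - 1*100010) + 192518) = -887956*((-108269 - 100010) + 192518) = -887956*(-208279 + 192518) = -887956*(-15761) = 13995074516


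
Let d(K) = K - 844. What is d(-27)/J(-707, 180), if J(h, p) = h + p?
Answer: 871/527 ≈ 1.6528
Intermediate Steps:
d(K) = -844 + K
d(-27)/J(-707, 180) = (-844 - 27)/(-707 + 180) = -871/(-527) = -871*(-1/527) = 871/527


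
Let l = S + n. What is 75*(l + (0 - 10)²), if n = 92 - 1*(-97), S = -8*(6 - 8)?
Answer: 22875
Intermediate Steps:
S = 16 (S = -8*(-2) = 16)
n = 189 (n = 92 + 97 = 189)
l = 205 (l = 16 + 189 = 205)
75*(l + (0 - 10)²) = 75*(205 + (0 - 10)²) = 75*(205 + (-10)²) = 75*(205 + 100) = 75*305 = 22875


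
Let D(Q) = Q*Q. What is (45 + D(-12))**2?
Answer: 35721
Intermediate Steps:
D(Q) = Q**2
(45 + D(-12))**2 = (45 + (-12)**2)**2 = (45 + 144)**2 = 189**2 = 35721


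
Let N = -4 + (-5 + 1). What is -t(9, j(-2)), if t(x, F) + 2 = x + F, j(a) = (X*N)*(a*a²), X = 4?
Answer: -263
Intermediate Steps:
N = -8 (N = -4 - 4 = -8)
j(a) = -32*a³ (j(a) = (4*(-8))*(a*a²) = -32*a³)
t(x, F) = -2 + F + x (t(x, F) = -2 + (x + F) = -2 + (F + x) = -2 + F + x)
-t(9, j(-2)) = -(-2 - 32*(-2)³ + 9) = -(-2 - 32*(-8) + 9) = -(-2 + 256 + 9) = -1*263 = -263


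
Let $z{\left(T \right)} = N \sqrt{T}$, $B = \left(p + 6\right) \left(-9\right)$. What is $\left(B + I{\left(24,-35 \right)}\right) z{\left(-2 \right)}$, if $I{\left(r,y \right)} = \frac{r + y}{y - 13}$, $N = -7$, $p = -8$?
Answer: $- \frac{6125 i \sqrt{2}}{48} \approx - 180.46 i$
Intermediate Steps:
$I{\left(r,y \right)} = \frac{r + y}{-13 + y}$
$B = 18$ ($B = \left(-8 + 6\right) \left(-9\right) = \left(-2\right) \left(-9\right) = 18$)
$z{\left(T \right)} = - 7 \sqrt{T}$
$\left(B + I{\left(24,-35 \right)}\right) z{\left(-2 \right)} = \left(18 + \frac{24 - 35}{-13 - 35}\right) \left(- 7 \sqrt{-2}\right) = \left(18 + \frac{1}{-48} \left(-11\right)\right) \left(- 7 i \sqrt{2}\right) = \left(18 - - \frac{11}{48}\right) \left(- 7 i \sqrt{2}\right) = \left(18 + \frac{11}{48}\right) \left(- 7 i \sqrt{2}\right) = \frac{875 \left(- 7 i \sqrt{2}\right)}{48} = - \frac{6125 i \sqrt{2}}{48}$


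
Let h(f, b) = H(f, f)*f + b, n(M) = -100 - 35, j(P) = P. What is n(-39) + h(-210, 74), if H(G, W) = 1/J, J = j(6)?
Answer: -96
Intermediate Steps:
n(M) = -135
J = 6
H(G, W) = 1/6
h(f, b) = b + f/6 (h(f, b) = f/6 + b = b + f/6)
n(-39) + h(-210, 74) = -135 + (74 + (1/6)*(-210)) = -135 + (74 - 35) = -135 + 39 = -96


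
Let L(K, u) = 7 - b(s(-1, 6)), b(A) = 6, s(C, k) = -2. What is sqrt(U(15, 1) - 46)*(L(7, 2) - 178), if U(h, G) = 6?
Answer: -354*I*sqrt(10) ≈ -1119.4*I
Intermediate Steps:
L(K, u) = 1 (L(K, u) = 7 - 1*6 = 7 - 6 = 1)
sqrt(U(15, 1) - 46)*(L(7, 2) - 178) = sqrt(6 - 46)*(1 - 178) = sqrt(-40)*(-177) = (2*I*sqrt(10))*(-177) = -354*I*sqrt(10)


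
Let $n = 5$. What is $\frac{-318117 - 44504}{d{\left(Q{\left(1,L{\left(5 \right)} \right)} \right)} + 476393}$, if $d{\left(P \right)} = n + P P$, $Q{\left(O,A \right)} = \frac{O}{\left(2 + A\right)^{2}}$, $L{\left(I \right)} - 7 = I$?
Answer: $- \frac{13930448336}{18301305569} \approx -0.76117$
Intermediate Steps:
$L{\left(I \right)} = 7 + I$
$Q{\left(O,A \right)} = \frac{O}{\left(2 + A\right)^{2}}$
$d{\left(P \right)} = 5 + P^{2}$ ($d{\left(P \right)} = 5 + P P = 5 + P^{2}$)
$\frac{-318117 - 44504}{d{\left(Q{\left(1,L{\left(5 \right)} \right)} \right)} + 476393} = \frac{-318117 - 44504}{\left(5 + \left(1 \frac{1}{\left(2 + \left(7 + 5\right)\right)^{2}}\right)^{2}\right) + 476393} = - \frac{362621}{\left(5 + \left(1 \frac{1}{\left(2 + 12\right)^{2}}\right)^{2}\right) + 476393} = - \frac{362621}{\left(5 + \left(1 \cdot \frac{1}{196}\right)^{2}\right) + 476393} = - \frac{362621}{\left(5 + \left(\frac{1}{196}\right)^{2}\right) + 476393} = - \frac{362621}{\left(5 + \frac{1}{38416}\right) + 476393} = - \frac{362621}{\frac{192081}{38416} + 476393} = - \frac{362621}{\frac{18301305569}{38416}} = \left(-362621\right) \frac{38416}{18301305569} = - \frac{13930448336}{18301305569}$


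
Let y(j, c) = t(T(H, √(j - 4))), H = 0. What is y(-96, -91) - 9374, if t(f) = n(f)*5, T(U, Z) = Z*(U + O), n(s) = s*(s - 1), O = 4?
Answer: -17374 - 200*I ≈ -17374.0 - 200.0*I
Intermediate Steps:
n(s) = s*(-1 + s)
T(U, Z) = Z*(4 + U) (T(U, Z) = Z*(U + 4) = Z*(4 + U))
t(f) = 5*f*(-1 + f) (t(f) = (f*(-1 + f))*5 = 5*f*(-1 + f))
y(j, c) = 20*√(-4 + j)*(-1 + 4*√(-4 + j)) (y(j, c) = 5*(√(j - 4)*(4 + 0))*(-1 + √(j - 4)*(4 + 0)) = 5*(√(-4 + j)*4)*(-1 + √(-4 + j)*4) = 5*(4*√(-4 + j))*(-1 + 4*√(-4 + j)) = 20*√(-4 + j)*(-1 + 4*√(-4 + j)))
y(-96, -91) - 9374 = (-320 - 20*√(-4 - 96) + 80*(-96)) - 9374 = (-320 - 200*I - 7680) - 9374 = (-8000 - 200*I) - 9374 = -17374 - 200*I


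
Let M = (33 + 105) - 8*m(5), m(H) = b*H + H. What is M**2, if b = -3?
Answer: 47524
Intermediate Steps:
m(H) = -2*H (m(H) = -3*H + H = -2*H)
M = 218 (M = (33 + 105) - (-16)*5 = 138 - 8*(-10) = 138 + 80 = 218)
M**2 = 218**2 = 47524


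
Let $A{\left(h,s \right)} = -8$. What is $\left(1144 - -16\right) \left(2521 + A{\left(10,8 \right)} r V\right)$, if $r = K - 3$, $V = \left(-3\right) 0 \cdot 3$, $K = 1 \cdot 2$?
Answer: $2924360$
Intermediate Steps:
$K = 2$
$V = 0$ ($V = 0 \cdot 3 = 0$)
$r = -1$ ($r = 2 - 3 = -1$)
$\left(1144 - -16\right) \left(2521 + A{\left(10,8 \right)} r V\right) = \left(1144 - -16\right) \left(2521 - 8 \left(\left(-1\right) 0\right)\right) = \left(1144 + 16\right) \left(2521 - 0\right) = 1160 \left(2521 + 0\right) = 1160 \cdot 2521 = 2924360$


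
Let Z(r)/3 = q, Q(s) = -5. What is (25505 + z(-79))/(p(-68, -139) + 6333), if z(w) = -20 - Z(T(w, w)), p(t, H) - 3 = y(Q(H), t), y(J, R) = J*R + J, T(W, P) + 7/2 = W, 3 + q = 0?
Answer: 3642/953 ≈ 3.8216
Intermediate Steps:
q = -3 (q = -3 + 0 = -3)
T(W, P) = -7/2 + W
Z(r) = -9 (Z(r) = 3*(-3) = -9)
y(J, R) = J + J*R
p(t, H) = -2 - 5*t (p(t, H) = 3 - 5*(1 + t) = 3 + (-5 - 5*t) = -2 - 5*t)
z(w) = -11 (z(w) = -20 - 1*(-9) = -20 + 9 = -11)
(25505 + z(-79))/(p(-68, -139) + 6333) = (25505 - 11)/((-2 - 5*(-68)) + 6333) = 25494/((-2 + 340) + 6333) = 25494/(338 + 6333) = 25494/6671 = 25494*(1/6671) = 3642/953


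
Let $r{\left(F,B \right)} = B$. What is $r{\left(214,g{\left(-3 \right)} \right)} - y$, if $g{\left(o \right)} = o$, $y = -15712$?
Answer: $15709$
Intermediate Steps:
$r{\left(214,g{\left(-3 \right)} \right)} - y = -3 - -15712 = -3 + 15712 = 15709$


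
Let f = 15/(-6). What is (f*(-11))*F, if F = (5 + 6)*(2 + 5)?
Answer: 4235/2 ≈ 2117.5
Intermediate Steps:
f = -5/2 (f = 15*(-⅙) = -5/2 ≈ -2.5000)
F = 77 (F = 11*7 = 77)
(f*(-11))*F = -5/2*(-11)*77 = (55/2)*77 = 4235/2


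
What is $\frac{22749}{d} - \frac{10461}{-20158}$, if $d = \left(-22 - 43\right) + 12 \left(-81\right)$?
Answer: $- \frac{447726285}{20903846} \approx -21.418$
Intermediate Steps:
$d = -1037$ ($d = -65 - 972 = -1037$)
$\frac{22749}{d} - \frac{10461}{-20158} = \frac{22749}{-1037} - \frac{10461}{-20158} = 22749 \left(- \frac{1}{1037}\right) - - \frac{10461}{20158} = - \frac{22749}{1037} + \frac{10461}{20158} = - \frac{447726285}{20903846}$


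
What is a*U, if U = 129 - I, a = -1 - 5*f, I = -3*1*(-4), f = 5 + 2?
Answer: -4212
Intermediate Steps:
f = 7
I = 12 (I = -3*(-4) = 12)
a = -36 (a = -1 - 5*7 = -1 - 35 = -36)
U = 117 (U = 129 - 1*12 = 129 - 12 = 117)
a*U = -36*117 = -4212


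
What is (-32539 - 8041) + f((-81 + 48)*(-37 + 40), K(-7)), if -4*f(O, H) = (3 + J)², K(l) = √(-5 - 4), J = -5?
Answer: -40581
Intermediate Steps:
K(l) = 3*I (K(l) = √(-9) = 3*I)
f(O, H) = -1 (f(O, H) = -(3 - 5)²/4 = -¼*(-2)² = -¼*4 = -1)
(-32539 - 8041) + f((-81 + 48)*(-37 + 40), K(-7)) = (-32539 - 8041) - 1 = -40580 - 1 = -40581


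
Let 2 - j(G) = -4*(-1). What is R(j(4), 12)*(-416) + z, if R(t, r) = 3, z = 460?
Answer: -788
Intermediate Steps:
j(G) = -2 (j(G) = 2 - (-4)*(-1) = 2 - 1*4 = 2 - 4 = -2)
R(j(4), 12)*(-416) + z = 3*(-416) + 460 = -1248 + 460 = -788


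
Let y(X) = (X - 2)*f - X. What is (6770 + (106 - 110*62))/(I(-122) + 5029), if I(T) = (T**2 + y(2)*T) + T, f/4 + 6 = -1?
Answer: 56/20035 ≈ 0.0027951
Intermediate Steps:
f = -28 (f = -24 + 4*(-1) = -24 - 4 = -28)
y(X) = 56 - 29*X (y(X) = (X - 2)*(-28) - X = (-2 + X)*(-28) - X = (56 - 28*X) - X = 56 - 29*X)
I(T) = T**2 - T (I(T) = (T**2 + (56 - 29*2)*T) + T = (T**2 + (56 - 58)*T) + T = (T**2 - 2*T) + T = T**2 - T)
(6770 + (106 - 110*62))/(I(-122) + 5029) = (6770 + (106 - 110*62))/(-122*(-1 - 122) + 5029) = (6770 + (106 - 6820))/(-122*(-123) + 5029) = (6770 - 6714)/(15006 + 5029) = 56/20035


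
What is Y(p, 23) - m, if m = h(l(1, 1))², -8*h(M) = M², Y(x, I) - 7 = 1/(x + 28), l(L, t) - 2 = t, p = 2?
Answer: 5537/960 ≈ 5.7677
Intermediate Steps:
l(L, t) = 2 + t
Y(x, I) = 7 + 1/(28 + x) (Y(x, I) = 7 + 1/(x + 28) = 7 + 1/(28 + x))
h(M) = -M²/8
m = 81/64 (m = (-(2 + 1)²/8)² = (-⅛*3²)² = (-⅛*9)² = (-9/8)² = 81/64 ≈ 1.2656)
Y(p, 23) - m = (197 + 7*2)/(28 + 2) - 1*81/64 = (197 + 14)/30 - 81/64 = (1/30)*211 - 81/64 = 211/30 - 81/64 = 5537/960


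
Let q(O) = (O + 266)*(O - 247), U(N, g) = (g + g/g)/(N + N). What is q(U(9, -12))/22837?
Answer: -21291089/7399188 ≈ -2.8775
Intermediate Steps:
U(N, g) = (1 + g)/(2*N) (U(N, g) = (g + 1)/((2*N)) = (1 + g)*(1/(2*N)) = (1 + g)/(2*N))
q(O) = (-247 + O)*(266 + O) (q(O) = (266 + O)*(-247 + O) = (-247 + O)*(266 + O))
q(U(9, -12))/22837 = (-65702 + ((1/2)*(1 - 12)/9)**2 + 19*((1/2)*(1 - 12)/9))/22837 = (-65702 + ((1/2)*(1/9)*(-11))**2 + 19*((1/2)*(1/9)*(-11)))*(1/22837) = (-65702 + (-11/18)**2 + 19*(-11/18))*(1/22837) = (-65702 + 121/324 - 209/18)*(1/22837) = -21291089/324*1/22837 = -21291089/7399188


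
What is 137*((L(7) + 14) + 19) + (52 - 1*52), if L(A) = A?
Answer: 5480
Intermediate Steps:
137*((L(7) + 14) + 19) + (52 - 1*52) = 137*((7 + 14) + 19) + (52 - 1*52) = 137*(21 + 19) + (52 - 52) = 137*40 + 0 = 5480 + 0 = 5480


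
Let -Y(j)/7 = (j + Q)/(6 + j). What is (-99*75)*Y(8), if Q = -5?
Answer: 22275/2 ≈ 11138.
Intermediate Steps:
Y(j) = -7*(-5 + j)/(6 + j) (Y(j) = -7*(j - 5)/(6 + j) = -7*(-5 + j)/(6 + j))
(-99*75)*Y(8) = (-99*75)*(7*(5 - 1*8)/(6 + 8)) = -51975*(5 - 8)/14 = -51975*(-3)/14 = -7425*(-3/2) = 22275/2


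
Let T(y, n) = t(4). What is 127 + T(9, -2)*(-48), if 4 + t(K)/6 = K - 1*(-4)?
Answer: -1025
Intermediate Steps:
t(K) = 6*K (t(K) = -24 + 6*(K - 1*(-4)) = -24 + 6*(K + 4) = -24 + 6*(4 + K) = -24 + (24 + 6*K) = 6*K)
T(y, n) = 24 (T(y, n) = 6*4 = 24)
127 + T(9, -2)*(-48) = 127 + 24*(-48) = 127 - 1152 = -1025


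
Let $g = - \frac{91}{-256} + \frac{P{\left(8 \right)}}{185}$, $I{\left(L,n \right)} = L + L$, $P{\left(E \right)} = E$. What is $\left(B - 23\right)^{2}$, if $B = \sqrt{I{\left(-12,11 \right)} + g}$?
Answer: $\frac{\left(68080 - i \sqrt{206785045}\right)^{2}}{8761600} \approx 505.4 - 223.47 i$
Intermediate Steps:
$I{\left(L,n \right)} = 2 L$
$g = \frac{18883}{47360}$ ($g = - \frac{91}{-256} + \frac{8}{185} = \left(-91\right) \left(- \frac{1}{256}\right) + 8 \cdot \frac{1}{185} = \frac{91}{256} + \frac{8}{185} = \frac{18883}{47360} \approx 0.39871$)
$B = \frac{i \sqrt{206785045}}{2960}$ ($B = \sqrt{2 \left(-12\right) + \frac{18883}{47360}} = \sqrt{-24 + \frac{18883}{47360}} = \sqrt{- \frac{1117757}{47360}} = \frac{i \sqrt{206785045}}{2960} \approx 4.8581 i$)
$\left(B - 23\right)^{2} = \left(\frac{i \sqrt{206785045}}{2960} - 23\right)^{2} = \left(-23 + \frac{i \sqrt{206785045}}{2960}\right)^{2}$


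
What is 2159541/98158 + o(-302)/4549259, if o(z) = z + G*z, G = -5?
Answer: 9824429904983/446546164922 ≈ 22.001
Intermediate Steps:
o(z) = -4*z (o(z) = z - 5*z = -4*z)
2159541/98158 + o(-302)/4549259 = 2159541/98158 - 4*(-302)/4549259 = 2159541*(1/98158) + 1208*(1/4549259) = 2159541/98158 + 1208/4549259 = 9824429904983/446546164922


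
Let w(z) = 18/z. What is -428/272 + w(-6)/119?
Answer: -761/476 ≈ -1.5987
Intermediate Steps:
-428/272 + w(-6)/119 = -428/272 + (18/(-6))/119 = -428*1/272 + (18*(-⅙))*(1/119) = -107/68 - 3*1/119 = -107/68 - 3/119 = -761/476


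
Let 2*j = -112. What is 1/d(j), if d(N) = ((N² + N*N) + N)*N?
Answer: -1/348096 ≈ -2.8728e-6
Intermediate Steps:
j = -56 (j = (½)*(-112) = -56)
d(N) = N*(N + 2*N²) (d(N) = ((N² + N²) + N)*N = (2*N² + N)*N = (N + 2*N²)*N = N*(N + 2*N²))
1/d(j) = 1/((-56)²*(1 + 2*(-56))) = 1/(3136*(1 - 112)) = 1/(3136*(-111)) = 1/(-348096) = -1/348096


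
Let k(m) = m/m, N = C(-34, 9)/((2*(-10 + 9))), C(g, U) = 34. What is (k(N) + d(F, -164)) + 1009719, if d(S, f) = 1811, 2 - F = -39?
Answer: 1011531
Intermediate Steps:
F = 41 (F = 2 - 1*(-39) = 2 + 39 = 41)
N = -17 (N = 34/((2*(-10 + 9))) = 34/((2*(-1))) = 34/(-2) = 34*(-½) = -17)
k(m) = 1
(k(N) + d(F, -164)) + 1009719 = (1 + 1811) + 1009719 = 1812 + 1009719 = 1011531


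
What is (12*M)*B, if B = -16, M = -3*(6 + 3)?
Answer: 5184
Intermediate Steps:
M = -27 (M = -3*9 = -27)
(12*M)*B = (12*(-27))*(-16) = -324*(-16) = 5184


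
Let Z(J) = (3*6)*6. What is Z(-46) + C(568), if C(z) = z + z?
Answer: 1244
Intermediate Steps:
C(z) = 2*z
Z(J) = 108 (Z(J) = 18*6 = 108)
Z(-46) + C(568) = 108 + 2*568 = 108 + 1136 = 1244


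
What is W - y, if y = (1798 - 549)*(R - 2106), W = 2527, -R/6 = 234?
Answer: 4386517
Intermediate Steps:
R = -1404 (R = -6*234 = -1404)
y = -4383990 (y = (1798 - 549)*(-1404 - 2106) = 1249*(-3510) = -4383990)
W - y = 2527 - 1*(-4383990) = 2527 + 4383990 = 4386517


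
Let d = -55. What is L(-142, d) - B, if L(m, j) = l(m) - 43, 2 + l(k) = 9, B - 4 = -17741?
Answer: 17701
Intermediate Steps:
B = -17737 (B = 4 - 17741 = -17737)
l(k) = 7 (l(k) = -2 + 9 = 7)
L(m, j) = -36 (L(m, j) = 7 - 43 = -36)
L(-142, d) - B = -36 - 1*(-17737) = -36 + 17737 = 17701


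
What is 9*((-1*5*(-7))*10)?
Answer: 3150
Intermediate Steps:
9*((-1*5*(-7))*10) = 9*(-5*(-7)*10) = 9*(35*10) = 9*350 = 3150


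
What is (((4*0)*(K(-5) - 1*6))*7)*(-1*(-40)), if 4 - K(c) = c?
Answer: 0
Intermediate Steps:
K(c) = 4 - c
(((4*0)*(K(-5) - 1*6))*7)*(-1*(-40)) = (((4*0)*((4 - 1*(-5)) - 1*6))*7)*(-1*(-40)) = ((0*((4 + 5) - 6))*7)*40 = ((0*(9 - 6))*7)*40 = ((0*3)*7)*40 = (0*7)*40 = 0*40 = 0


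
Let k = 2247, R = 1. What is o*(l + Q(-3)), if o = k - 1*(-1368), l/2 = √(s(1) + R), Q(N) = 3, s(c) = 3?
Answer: 25305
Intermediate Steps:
l = 4 (l = 2*√(3 + 1) = 2*√4 = 2*2 = 4)
o = 3615 (o = 2247 - 1*(-1368) = 2247 + 1368 = 3615)
o*(l + Q(-3)) = 3615*(4 + 3) = 3615*7 = 25305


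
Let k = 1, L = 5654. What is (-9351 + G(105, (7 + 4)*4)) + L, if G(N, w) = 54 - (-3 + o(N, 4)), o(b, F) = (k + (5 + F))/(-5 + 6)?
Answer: -3650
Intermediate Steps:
o(b, F) = 6 + F (o(b, F) = (1 + (5 + F))/(-5 + 6) = (6 + F)/1 = (6 + F)*1 = 6 + F)
G(N, w) = 47 (G(N, w) = 54 - (-3 + (6 + 4)) = 54 - (-3 + 10) = 54 - 1*7 = 54 - 7 = 47)
(-9351 + G(105, (7 + 4)*4)) + L = (-9351 + 47) + 5654 = -9304 + 5654 = -3650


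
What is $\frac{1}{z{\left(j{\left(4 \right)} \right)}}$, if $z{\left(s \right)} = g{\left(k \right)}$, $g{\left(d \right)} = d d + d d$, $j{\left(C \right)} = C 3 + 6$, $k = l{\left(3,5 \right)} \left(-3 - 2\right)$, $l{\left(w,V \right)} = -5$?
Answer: $\frac{1}{1250} \approx 0.0008$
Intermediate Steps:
$k = 25$ ($k = - 5 \left(-3 - 2\right) = \left(-5\right) \left(-5\right) = 25$)
$j{\left(C \right)} = 6 + 3 C$ ($j{\left(C \right)} = 3 C + 6 = 6 + 3 C$)
$g{\left(d \right)} = 2 d^{2}$ ($g{\left(d \right)} = d^{2} + d^{2} = 2 d^{2}$)
$z{\left(s \right)} = 1250$ ($z{\left(s \right)} = 2 \cdot 25^{2} = 2 \cdot 625 = 1250$)
$\frac{1}{z{\left(j{\left(4 \right)} \right)}} = \frac{1}{1250}$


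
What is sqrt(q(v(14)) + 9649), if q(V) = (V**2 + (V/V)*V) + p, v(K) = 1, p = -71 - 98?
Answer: sqrt(9482) ≈ 97.376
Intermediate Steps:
p = -169
q(V) = -169 + V + V**2 (q(V) = (V**2 + (V/V)*V) - 169 = (V**2 + 1*V) - 169 = (V**2 + V) - 169 = (V + V**2) - 169 = -169 + V + V**2)
sqrt(q(v(14)) + 9649) = sqrt((-169 + 1 + 1**2) + 9649) = sqrt((-169 + 1 + 1) + 9649) = sqrt(-167 + 9649) = sqrt(9482)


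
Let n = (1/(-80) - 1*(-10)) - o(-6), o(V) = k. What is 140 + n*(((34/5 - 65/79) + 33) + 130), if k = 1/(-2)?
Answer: 30211947/15800 ≈ 1912.1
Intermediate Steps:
k = -½ ≈ -0.50000
o(V) = -½
n = 839/80 (n = (1/(-80) - 1*(-10)) - 1*(-½) = (-1/80 + 10) + ½ = 799/80 + ½ = 839/80 ≈ 10.488)
140 + n*(((34/5 - 65/79) + 33) + 130) = 140 + 839*(((34/5 - 65/79) + 33) + 130)/80 = 140 + 839*((2361/395 + 33) + 130)/80 = 140 + 839*(15396/395 + 130)/80 = 140 + (839/80)*(66746/395) = 140 + 27999947/15800 = 30211947/15800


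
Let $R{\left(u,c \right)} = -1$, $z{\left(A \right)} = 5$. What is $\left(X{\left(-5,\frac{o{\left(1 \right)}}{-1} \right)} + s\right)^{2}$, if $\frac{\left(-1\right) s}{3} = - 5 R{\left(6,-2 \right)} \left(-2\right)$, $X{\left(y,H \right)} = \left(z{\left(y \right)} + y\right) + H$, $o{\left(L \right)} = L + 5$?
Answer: $576$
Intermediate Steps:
$o{\left(L \right)} = 5 + L$
$X{\left(y,H \right)} = 5 + H + y$ ($X{\left(y,H \right)} = \left(5 + y\right) + H = 5 + H + y$)
$s = 30$ ($s = - 3 \left(-5\right) \left(-1\right) \left(-2\right) = - 3 \cdot 5 \left(-2\right) = \left(-3\right) \left(-10\right) = 30$)
$\left(X{\left(-5,\frac{o{\left(1 \right)}}{-1} \right)} + s\right)^{2} = \left(\left(5 + \frac{5 + 1}{-1} - 5\right) + 30\right)^{2} = \left(\left(5 + 6 \left(-1\right) - 5\right) + 30\right)^{2} = \left(\left(5 - 6 - 5\right) + 30\right)^{2} = \left(-6 + 30\right)^{2} = 24^{2} = 576$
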